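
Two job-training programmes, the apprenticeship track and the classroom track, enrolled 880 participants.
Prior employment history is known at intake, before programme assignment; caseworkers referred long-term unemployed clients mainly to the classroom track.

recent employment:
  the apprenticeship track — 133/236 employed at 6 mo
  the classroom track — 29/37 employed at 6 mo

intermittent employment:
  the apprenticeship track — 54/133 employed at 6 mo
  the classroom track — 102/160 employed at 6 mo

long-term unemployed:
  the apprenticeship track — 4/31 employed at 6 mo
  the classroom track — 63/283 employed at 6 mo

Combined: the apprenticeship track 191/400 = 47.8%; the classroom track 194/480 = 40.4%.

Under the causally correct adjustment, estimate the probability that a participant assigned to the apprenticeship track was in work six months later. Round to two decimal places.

0.36

Prior employment history is set before the programme has any effect — it is not caused by the programme — and it independently drives the outcome. That makes it a confounder, so the causal comparison is within prior employment history levels.
Standardising the apprenticeship track to the population prior employment history mix: 0.310·133/236 + 0.333·54/133 + 0.357·4/31 = 0.356.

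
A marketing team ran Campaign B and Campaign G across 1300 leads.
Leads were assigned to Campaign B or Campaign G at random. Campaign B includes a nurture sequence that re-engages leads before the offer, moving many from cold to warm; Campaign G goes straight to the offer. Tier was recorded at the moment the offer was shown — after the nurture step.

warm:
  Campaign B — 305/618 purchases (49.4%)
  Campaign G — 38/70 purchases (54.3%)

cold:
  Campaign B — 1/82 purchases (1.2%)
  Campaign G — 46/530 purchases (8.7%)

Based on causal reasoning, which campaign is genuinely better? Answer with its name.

Campaign B

Engagement tier is downstream of the campaign. One should not condition on a consequence of treatment, so the overall rates are the right comparison.
Pooled: Campaign B 43.7% vs Campaign G 14.0%; Campaign B is higher overall.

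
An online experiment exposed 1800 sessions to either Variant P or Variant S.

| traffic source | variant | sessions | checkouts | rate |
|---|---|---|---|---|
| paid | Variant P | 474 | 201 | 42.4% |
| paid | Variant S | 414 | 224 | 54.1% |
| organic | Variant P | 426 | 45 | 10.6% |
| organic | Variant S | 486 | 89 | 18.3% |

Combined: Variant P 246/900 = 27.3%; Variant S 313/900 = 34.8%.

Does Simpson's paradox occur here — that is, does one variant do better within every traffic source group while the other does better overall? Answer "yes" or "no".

no

Within each traffic source level (paid 42.4% vs 54.1%; organic 10.6% vs 18.3%), Variant S has the higher rate every time. Pooled: 27.3% vs 34.8% — Variant S has the higher rate overall. They agree.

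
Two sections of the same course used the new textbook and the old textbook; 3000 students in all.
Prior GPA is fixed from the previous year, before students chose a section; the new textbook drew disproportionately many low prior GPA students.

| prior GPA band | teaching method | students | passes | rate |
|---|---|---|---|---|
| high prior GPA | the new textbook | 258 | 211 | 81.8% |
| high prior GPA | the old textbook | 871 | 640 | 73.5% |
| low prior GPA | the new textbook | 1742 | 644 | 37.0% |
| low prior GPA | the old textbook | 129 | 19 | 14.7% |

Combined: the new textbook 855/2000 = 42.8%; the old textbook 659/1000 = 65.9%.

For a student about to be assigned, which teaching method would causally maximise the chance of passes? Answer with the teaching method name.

the new textbook

Nothing the teaching method does changes prior GPA band; the imbalance is an allocation artefact. With prior GPA band also predicting the outcome, the pooled figure is confounded, and the within-stratum comparison is the causal one.
Within each level — high prior GPA: 81.8% vs 73.5%; low prior GPA: 37.0% vs 14.7% — the new textbook is higher every time.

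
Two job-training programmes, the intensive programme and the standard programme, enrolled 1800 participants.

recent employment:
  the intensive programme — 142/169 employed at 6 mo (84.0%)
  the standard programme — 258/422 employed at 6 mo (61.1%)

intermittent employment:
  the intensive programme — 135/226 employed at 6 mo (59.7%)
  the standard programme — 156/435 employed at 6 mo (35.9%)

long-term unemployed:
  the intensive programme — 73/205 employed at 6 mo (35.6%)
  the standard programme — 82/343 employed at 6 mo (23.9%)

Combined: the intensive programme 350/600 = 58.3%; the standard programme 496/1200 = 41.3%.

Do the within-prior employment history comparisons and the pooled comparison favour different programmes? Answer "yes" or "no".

no

Within each prior employment history level (recent employment 84.0% vs 61.1%; intermittent employment 59.7% vs 35.9%; long-term unemployed 35.6% vs 23.9%), the intensive programme has the higher rate every time. Pooled: 58.3% vs 41.3% — the intensive programme has the higher rate overall. They agree.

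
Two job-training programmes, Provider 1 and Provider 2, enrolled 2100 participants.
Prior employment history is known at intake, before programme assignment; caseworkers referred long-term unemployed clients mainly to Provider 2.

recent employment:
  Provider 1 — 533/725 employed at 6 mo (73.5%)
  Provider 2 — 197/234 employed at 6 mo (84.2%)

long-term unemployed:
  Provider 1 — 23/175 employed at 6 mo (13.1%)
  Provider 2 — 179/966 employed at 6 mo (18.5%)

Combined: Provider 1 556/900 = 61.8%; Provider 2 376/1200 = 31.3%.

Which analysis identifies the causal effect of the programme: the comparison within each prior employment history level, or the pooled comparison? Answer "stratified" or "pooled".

Nothing the programme does changes prior employment history; the imbalance is an allocation artefact. With prior employment history also predicting the outcome, the pooled figure is confounded, and the within-stratum comparison is the causal one.
Within each level — recent employment: 73.5% vs 84.2%; long-term unemployed: 13.1% vs 18.5% — Provider 2 is higher every time.

stratified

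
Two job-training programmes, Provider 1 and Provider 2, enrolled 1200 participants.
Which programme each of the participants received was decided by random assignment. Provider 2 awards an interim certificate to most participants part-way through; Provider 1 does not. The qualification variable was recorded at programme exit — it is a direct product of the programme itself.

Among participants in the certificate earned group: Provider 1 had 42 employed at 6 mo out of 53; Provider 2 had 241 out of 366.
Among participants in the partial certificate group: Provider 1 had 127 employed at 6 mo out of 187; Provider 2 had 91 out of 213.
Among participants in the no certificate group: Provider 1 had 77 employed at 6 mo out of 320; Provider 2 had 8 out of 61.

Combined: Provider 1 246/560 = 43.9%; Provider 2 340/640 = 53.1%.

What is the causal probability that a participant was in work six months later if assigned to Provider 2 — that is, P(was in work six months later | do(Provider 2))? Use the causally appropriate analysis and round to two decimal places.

Provider 1 is higher inside every qualification attained during the programme stratum but Provider 2 is higher in aggregate. Whether to stratify depends on how qualification attained during the programme relates to the programme.
Because the programme influences qualification attained during the programme, qualification attained during the programme is a post-treatment mediator, not a confounder. Stratifying on it would bias the estimate; the causal effect is the crude pooled difference.
So P(outcome | do(Provider 2)) is just the pooled rate for Provider 2: 340/640 = 0.531.

0.53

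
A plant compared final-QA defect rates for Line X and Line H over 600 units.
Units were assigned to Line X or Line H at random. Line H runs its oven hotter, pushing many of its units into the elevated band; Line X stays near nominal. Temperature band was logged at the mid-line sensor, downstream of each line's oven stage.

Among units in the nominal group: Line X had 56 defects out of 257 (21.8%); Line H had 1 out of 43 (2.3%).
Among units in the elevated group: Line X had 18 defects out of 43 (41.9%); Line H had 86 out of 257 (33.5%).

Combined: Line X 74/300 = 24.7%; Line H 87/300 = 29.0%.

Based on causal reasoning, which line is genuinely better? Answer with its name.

Line X

In-process temperature band is recorded after the line and is itself shifted by it — it sits on the causal path from line to outcome. Conditioning on a mediator would strip out part of the effect we want; the pooled comparison gives the total causal effect.
Pooled: Line X 24.7% vs Line H 29.0%; Line X is lower overall.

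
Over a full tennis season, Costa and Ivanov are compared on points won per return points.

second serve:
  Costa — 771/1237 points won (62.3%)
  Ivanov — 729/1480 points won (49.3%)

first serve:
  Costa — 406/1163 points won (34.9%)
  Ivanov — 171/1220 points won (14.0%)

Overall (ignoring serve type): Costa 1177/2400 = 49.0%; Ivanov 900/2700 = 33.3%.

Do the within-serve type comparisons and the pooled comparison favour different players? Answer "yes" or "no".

no

Within each serve type level (second serve 62.3% vs 49.3%; first serve 34.9% vs 14.0%), Costa has the higher rate every time. Pooled: 49.0% vs 33.3% — Costa has the higher rate overall. They agree.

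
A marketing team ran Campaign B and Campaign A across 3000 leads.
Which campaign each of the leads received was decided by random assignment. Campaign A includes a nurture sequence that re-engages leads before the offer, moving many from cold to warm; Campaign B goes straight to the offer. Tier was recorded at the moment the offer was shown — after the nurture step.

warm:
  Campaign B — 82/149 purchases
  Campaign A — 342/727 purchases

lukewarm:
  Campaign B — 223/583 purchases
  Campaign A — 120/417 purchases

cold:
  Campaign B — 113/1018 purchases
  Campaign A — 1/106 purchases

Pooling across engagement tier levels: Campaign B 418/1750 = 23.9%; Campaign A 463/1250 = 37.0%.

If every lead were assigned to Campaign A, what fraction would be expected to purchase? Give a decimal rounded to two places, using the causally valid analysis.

Stratifying would compare campaigns among leads the campaigns themselves sorted into engagement tier groups — a form of selection on an intermediate. The unconditioned pooled rates give the total causal effect.
So P(outcome | do(Campaign A)) is just the pooled rate for Campaign A: 463/1250 = 0.370.

0.37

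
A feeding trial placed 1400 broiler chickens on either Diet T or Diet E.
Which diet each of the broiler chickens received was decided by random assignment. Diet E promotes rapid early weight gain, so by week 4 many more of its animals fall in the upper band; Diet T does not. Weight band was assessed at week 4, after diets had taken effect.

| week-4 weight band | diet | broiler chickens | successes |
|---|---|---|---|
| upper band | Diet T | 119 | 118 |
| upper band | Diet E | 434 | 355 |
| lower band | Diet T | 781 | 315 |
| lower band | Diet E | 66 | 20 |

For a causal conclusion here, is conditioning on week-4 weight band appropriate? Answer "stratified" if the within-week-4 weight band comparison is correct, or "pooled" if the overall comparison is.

pooled

The week-4 weight band-specific comparison favours Diet T throughout, but the pooled figures favour Diet E. The question is whether to condition on week-4 weight band.
Week-4 weight band here is a post-treatment variable shaped by the diet; conditioning on it would introduce bias rather than remove it. The overall comparison is the causal one.
Pooled: Diet T 48.1% vs Diet E 75.0%; Diet E is higher overall.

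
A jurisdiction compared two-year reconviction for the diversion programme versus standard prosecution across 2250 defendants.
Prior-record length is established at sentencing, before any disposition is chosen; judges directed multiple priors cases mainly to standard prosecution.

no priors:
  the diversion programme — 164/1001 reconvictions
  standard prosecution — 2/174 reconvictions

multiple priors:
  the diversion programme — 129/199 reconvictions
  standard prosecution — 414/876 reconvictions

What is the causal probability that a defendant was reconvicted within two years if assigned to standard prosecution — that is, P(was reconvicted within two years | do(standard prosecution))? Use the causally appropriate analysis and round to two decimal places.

The prior-record length-specific comparison favours standard prosecution throughout, but the pooled figures favour the diversion programme. The question is whether to condition on prior-record length.
Prior-record length differs across dispositions for reasons unrelated to any effect of the disposition itself, and it separately predicts the outcome — a classic confounder. We must compare within prior-record length levels.
Standardising standard prosecution to the population prior-record length mix: 0.522·2/174 + 0.478·414/876 = 0.232.

0.23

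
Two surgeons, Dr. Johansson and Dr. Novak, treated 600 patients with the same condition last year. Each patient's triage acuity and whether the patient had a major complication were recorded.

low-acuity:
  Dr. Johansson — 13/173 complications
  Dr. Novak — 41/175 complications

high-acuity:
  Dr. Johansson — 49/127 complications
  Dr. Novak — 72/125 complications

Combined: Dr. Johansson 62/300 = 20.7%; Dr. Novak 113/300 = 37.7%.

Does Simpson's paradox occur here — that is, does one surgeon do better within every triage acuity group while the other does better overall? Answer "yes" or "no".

Within each triage acuity level (low-acuity 7.5% vs 23.4%; high-acuity 38.6% vs 57.6%), Dr. Johansson has the lower rate every time. Pooled: 20.7% vs 37.7% — Dr. Johansson has the lower rate overall. They agree.

no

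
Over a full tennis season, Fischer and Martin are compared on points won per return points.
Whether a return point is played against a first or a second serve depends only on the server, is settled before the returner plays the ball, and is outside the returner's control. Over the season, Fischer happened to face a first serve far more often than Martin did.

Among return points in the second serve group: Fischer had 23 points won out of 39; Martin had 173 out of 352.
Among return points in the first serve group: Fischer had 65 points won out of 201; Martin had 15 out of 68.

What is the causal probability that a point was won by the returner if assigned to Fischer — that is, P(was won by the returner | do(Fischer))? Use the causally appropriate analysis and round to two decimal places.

0.48

The imbalance in serve type arose from how return points were allocated, not from anything the player did; and serve type independently affects the outcome. The pooled gap is confounded — condition on serve type.
Standardising Fischer to the population serve type mix: 0.592·23/39 + 0.408·65/201 = 0.481.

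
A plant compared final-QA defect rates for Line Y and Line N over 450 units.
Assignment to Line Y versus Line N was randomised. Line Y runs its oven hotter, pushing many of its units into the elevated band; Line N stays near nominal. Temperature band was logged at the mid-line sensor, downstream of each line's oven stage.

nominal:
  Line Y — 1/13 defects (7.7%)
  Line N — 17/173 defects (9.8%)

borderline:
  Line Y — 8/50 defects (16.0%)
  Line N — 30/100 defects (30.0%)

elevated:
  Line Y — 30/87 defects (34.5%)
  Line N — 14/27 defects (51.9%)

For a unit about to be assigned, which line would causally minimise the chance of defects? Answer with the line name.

Within every in-process temperature band level Line Y has the lower rate, yet pooled Line N does — Simpson's reversal.
In-process temperature band is recorded after the line and is itself shifted by it — it sits on the causal path from line to outcome. Conditioning on a mediator would strip out part of the effect we want; the pooled comparison gives the total causal effect.
Pooled: Line Y 26.0% vs Line N 20.3%; Line N is lower overall.

Line N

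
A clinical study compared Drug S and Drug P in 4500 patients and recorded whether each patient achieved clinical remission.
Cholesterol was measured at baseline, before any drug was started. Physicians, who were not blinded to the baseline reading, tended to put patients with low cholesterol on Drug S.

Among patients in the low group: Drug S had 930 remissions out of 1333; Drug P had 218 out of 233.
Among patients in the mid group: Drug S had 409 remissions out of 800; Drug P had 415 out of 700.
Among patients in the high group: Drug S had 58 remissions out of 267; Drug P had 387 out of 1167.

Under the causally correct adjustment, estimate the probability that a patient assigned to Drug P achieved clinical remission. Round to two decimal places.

0.63

Cholesterol satisfies the back-door criterion: it is not a descendant of the drug, and it blocks the spurious path from drug to outcome. Adjusting for it (i.e., using the within-cholesterol rates) gives the causal effect.
Standardising Drug P to the population cholesterol mix: 0.348·218/233 + 0.333·415/700 + 0.319·387/1167 = 0.629.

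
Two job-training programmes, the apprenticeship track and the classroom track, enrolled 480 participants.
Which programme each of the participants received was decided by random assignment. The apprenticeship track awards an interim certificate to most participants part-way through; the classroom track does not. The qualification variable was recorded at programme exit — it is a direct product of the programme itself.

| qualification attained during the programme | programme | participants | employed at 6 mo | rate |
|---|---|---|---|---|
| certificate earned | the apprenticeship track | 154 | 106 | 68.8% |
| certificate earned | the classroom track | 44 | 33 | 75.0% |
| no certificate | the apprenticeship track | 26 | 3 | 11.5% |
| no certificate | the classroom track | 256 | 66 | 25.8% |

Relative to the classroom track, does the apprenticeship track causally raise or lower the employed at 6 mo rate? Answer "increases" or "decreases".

increases

the classroom track is higher inside every qualification attained during the programme stratum but the apprenticeship track is higher in aggregate. Whether to stratify depends on how qualification attained during the programme relates to the programme.
Qualification attained during the programme lies on the pathway programme → qualification attained during the programme → outcome, so adjusting for it blocks the indirect effect. For the total causal effect of programme, use the unadjusted pooled rates.
Pooled: the apprenticeship track 60.6% vs the classroom track 33.0%; the apprenticeship track is higher overall.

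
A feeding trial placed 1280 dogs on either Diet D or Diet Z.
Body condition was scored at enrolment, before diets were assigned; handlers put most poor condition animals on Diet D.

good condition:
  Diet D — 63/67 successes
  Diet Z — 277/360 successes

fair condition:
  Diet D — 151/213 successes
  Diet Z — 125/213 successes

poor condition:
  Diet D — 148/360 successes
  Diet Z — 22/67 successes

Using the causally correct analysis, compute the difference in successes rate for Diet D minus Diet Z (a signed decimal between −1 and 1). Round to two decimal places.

The imbalance in starting body condition arose from how dogs were allocated, not from anything the diet did; and starting body condition independently affects the outcome. The pooled gap is confounded — condition on starting body condition.
Adjusting over the population distribution of starting body condition: 0.334·(0.940−0.769) + 0.333·(0.709−0.587) + 0.334·(0.411−0.328) = +0.125.

+0.13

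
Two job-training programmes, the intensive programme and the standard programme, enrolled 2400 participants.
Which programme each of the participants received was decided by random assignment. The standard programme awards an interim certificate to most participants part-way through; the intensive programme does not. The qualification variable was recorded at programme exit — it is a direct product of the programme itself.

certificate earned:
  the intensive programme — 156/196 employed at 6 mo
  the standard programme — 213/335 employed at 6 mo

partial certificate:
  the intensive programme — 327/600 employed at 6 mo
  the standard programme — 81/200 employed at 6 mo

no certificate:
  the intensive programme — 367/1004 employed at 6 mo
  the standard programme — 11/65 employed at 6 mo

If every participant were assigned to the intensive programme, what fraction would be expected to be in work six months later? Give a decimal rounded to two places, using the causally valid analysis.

Qualification attained during the programme is downstream of the programme. One should not condition on a consequence of treatment, so the overall rates are the right comparison.
So P(outcome | do(the intensive programme)) is just the pooled rate for the intensive programme: 850/1800 = 0.472.

0.47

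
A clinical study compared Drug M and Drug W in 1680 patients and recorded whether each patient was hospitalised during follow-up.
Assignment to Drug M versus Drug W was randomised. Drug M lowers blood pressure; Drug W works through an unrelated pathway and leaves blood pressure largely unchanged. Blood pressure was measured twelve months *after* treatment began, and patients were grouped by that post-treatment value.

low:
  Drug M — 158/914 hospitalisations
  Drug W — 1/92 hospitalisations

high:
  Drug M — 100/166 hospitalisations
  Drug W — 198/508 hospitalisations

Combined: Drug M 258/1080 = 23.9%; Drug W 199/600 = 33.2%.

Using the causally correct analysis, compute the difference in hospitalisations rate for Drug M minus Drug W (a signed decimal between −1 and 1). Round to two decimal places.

-0.09

Drug W is lower inside every blood pressure stratum but Drug M is lower in aggregate. Whether to stratify depends on how blood pressure relates to the drug.
Because the drug influences blood pressure, blood pressure is a post-treatment mediator, not a confounder. Stratifying on it would bias the estimate; the causal effect is the crude pooled difference.
The causal difference is the pooled difference: 0.239 − 0.332 = -0.093.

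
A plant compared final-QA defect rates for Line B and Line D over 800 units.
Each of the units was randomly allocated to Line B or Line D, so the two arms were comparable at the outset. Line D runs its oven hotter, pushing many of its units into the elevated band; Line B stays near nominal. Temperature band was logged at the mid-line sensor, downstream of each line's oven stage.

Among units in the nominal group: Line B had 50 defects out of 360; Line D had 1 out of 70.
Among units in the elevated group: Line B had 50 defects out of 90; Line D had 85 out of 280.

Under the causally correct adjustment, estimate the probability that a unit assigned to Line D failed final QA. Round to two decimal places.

Line D is lower inside every in-process temperature band stratum but Line B is lower in aggregate. Whether to stratify depends on how in-process temperature band relates to the line.
In-process temperature band here is a post-treatment variable shaped by the line; conditioning on it would introduce bias rather than remove it. The overall comparison is the causal one.
So P(outcome | do(Line D)) is just the pooled rate for Line D: 86/350 = 0.246.

0.25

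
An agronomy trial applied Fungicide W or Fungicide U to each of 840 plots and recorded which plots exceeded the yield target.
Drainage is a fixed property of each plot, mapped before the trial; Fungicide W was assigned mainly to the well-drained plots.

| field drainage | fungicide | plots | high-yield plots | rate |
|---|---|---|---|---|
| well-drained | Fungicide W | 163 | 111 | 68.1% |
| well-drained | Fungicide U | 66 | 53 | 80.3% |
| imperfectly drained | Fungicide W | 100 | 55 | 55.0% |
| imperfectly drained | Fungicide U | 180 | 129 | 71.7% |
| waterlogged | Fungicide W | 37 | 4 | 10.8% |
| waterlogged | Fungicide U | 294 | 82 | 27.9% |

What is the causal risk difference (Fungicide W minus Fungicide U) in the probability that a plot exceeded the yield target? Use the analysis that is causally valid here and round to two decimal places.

-0.16

The field drainage-specific comparison favours Fungicide U throughout, but the pooled figures favour Fungicide W. The question is whether to condition on field drainage.
Here field drainage is a common cause — it drives both which fungicide a case falls under and the outcome. The crude comparison mixes populations; the stratum-specific rates are the causally relevant ones.
Adjusting over the population distribution of field drainage: 0.273·(0.681−0.803) + 0.333·(0.550−0.717) + 0.394·(0.108−0.279) = -0.156.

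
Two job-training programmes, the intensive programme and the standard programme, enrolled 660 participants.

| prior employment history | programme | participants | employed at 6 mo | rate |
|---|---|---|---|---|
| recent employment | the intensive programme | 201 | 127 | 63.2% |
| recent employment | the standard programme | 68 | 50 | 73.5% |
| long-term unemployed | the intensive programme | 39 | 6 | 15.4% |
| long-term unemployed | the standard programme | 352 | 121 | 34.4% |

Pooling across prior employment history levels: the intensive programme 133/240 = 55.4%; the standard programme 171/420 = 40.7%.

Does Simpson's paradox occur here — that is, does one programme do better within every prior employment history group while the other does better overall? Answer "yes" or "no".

yes

Within each prior employment history level (recent employment 63.2% vs 73.5%; long-term unemployed 15.4% vs 34.4%), the standard programme has the higher rate every time. Pooled: 55.4% vs 40.7% — the intensive programme has the higher rate overall. The two comparisons disagree.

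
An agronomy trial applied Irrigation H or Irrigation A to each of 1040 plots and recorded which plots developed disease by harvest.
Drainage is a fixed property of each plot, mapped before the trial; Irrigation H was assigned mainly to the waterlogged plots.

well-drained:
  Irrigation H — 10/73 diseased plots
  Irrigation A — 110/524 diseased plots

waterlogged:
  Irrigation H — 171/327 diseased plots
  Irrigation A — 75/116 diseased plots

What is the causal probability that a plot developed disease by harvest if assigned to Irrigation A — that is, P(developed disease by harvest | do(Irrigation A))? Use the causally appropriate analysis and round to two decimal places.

The stratified and pooled comparisons disagree (Irrigation H wins within each field drainage; Irrigation A wins overall), so the answer turns on the causal role of field drainage.
Field drainage differs across irrigations for reasons unrelated to any effect of the irrigation itself, and it separately predicts the outcome — a classic confounder. We must compare within field drainage levels.
Standardising Irrigation A to the population field drainage mix: 0.574·110/524 + 0.426·75/116 = 0.396.

0.40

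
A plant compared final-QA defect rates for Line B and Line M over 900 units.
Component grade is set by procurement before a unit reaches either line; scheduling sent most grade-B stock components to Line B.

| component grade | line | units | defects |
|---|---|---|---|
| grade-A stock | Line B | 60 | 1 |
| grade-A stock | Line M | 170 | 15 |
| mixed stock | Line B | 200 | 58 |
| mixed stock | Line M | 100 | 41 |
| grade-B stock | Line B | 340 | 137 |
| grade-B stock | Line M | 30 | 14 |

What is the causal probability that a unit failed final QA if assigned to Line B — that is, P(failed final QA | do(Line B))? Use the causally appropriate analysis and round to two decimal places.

0.27

Within every component grade level Line B has the lower rate, yet pooled Line M does — Simpson's reversal.
The imbalance in component grade arose from how units were allocated, not from anything the line did; and component grade independently affects the outcome. The pooled gap is confounded — condition on component grade.
Standardising Line B to the population component grade mix: 0.256·1/60 + 0.333·58/200 + 0.411·137/340 = 0.267.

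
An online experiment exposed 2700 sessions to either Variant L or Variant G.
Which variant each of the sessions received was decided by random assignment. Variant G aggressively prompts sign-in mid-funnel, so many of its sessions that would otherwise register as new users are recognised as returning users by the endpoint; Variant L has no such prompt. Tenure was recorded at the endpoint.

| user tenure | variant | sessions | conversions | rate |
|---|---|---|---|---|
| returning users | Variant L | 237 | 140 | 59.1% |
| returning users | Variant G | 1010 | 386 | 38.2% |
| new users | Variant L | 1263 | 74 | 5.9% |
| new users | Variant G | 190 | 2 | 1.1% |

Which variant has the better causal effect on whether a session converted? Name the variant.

Variant G

User tenure lies on the pathway variant → user tenure → outcome, so adjusting for it blocks the indirect effect. For the total causal effect of variant, use the unadjusted pooled rates.
Pooled: Variant L 14.3% vs Variant G 32.3%; Variant G is higher overall.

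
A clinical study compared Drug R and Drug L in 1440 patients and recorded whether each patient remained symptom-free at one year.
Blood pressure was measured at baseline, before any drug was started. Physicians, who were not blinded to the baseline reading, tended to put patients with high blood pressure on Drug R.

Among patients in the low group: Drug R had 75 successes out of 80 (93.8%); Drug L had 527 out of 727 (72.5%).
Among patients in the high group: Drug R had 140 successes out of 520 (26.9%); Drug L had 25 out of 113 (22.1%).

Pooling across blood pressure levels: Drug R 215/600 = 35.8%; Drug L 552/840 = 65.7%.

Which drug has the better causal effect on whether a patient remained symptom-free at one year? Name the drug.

Drug R

Blood pressure satisfies the back-door criterion: it is not a descendant of the drug, and it blocks the spurious path from drug to outcome. Adjusting for it (i.e., using the within-blood pressure rates) gives the causal effect.
Within each level — low: 93.8% vs 72.5%; high: 26.9% vs 22.1% — Drug R is higher every time.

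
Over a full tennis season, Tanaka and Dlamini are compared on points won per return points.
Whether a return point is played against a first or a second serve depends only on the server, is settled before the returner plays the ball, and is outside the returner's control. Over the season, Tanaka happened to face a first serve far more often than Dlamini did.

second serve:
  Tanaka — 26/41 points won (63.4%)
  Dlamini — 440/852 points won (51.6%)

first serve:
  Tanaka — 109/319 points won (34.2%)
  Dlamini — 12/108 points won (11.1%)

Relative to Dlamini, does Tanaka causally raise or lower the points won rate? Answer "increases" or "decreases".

Within every serve type level Tanaka has the higher rate, yet pooled Dlamini does — Simpson's reversal.
Serve type satisfies the back-door criterion: it is not a descendant of the player, and it blocks the spurious path from player to outcome. Adjusting for it (i.e., using the within-serve type rates) gives the causal effect.
Within each level — second serve: 63.4% vs 51.6%; first serve: 34.2% vs 11.1% — Tanaka is higher every time.

increases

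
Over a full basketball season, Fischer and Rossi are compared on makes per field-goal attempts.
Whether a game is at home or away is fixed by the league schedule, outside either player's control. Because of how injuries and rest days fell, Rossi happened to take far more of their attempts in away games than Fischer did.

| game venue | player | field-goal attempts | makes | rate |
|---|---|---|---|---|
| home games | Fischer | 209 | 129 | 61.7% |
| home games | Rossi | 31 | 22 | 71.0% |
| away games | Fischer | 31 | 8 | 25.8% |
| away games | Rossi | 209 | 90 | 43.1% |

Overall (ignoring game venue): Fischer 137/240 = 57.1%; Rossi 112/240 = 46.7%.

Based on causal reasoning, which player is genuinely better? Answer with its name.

Game venue satisfies the back-door criterion: it is not a descendant of the player, and it blocks the spurious path from player to outcome. Adjusting for it (i.e., using the within-game venue rates) gives the causal effect.
Within each level — home games: 61.7% vs 71.0%; away games: 25.8% vs 43.1% — Rossi is higher every time.

Rossi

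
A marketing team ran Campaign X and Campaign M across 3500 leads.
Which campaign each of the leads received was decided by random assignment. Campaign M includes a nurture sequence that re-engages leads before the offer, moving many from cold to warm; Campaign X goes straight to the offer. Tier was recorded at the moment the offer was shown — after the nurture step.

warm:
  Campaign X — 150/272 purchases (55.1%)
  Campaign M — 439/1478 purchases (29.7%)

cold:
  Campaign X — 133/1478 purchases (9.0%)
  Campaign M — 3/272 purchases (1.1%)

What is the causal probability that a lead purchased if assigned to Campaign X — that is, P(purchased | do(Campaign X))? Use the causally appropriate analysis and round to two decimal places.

The stratified and pooled comparisons disagree (Campaign X wins within each engagement tier; Campaign M wins overall), so the answer turns on the causal role of engagement tier.
The distribution of engagement tier is itself part of what the campaign does — it is an intermediate outcome. Holding it fixed would remove that part of the effect; the total effect is the pooled difference.
So P(outcome | do(Campaign X)) is just the pooled rate for Campaign X: 283/1750 = 0.162.

0.16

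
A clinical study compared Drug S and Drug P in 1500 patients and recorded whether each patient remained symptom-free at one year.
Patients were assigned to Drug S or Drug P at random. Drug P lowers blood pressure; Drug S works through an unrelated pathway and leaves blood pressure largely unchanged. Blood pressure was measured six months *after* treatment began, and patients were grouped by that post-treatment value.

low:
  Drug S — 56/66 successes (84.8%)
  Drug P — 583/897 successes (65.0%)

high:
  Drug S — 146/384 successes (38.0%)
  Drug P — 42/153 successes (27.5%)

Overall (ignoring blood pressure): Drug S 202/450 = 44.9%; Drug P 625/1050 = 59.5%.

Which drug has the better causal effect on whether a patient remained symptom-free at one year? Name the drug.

Drug P

The stratified and pooled comparisons disagree (Drug S wins within each blood pressure; Drug P wins overall), so the answer turns on the causal role of blood pressure.
Blood pressure here is a post-treatment variable shaped by the drug; conditioning on it would introduce bias rather than remove it. The overall comparison is the causal one.
Pooled: Drug S 44.9% vs Drug P 59.5%; Drug P is higher overall.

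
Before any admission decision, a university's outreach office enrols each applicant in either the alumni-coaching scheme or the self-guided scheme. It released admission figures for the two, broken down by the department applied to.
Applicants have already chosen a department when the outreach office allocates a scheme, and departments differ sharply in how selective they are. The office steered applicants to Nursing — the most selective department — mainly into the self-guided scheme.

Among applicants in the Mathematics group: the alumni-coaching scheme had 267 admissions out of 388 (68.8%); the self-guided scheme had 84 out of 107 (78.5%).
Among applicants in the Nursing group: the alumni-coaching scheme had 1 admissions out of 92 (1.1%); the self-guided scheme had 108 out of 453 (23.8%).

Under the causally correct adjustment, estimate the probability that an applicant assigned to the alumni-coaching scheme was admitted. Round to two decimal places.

Since department is a pre-existing factor (not a product of the outreach scheme) and it affects the outcome on its own, it is a confounder. The stratified rates, not the pooled rate, identify the causal effect.
Standardising the alumni-coaching scheme to the population department mix: 0.476·267/388 + 0.524·1/92 = 0.333.

0.33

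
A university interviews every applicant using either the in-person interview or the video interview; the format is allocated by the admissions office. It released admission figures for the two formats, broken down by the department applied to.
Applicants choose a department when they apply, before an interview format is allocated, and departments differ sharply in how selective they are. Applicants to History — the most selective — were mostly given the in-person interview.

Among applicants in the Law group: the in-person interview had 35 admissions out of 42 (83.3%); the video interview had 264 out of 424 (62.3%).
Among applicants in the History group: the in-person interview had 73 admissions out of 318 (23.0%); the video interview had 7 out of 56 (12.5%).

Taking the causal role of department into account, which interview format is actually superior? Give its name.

The stratified and pooled comparisons disagree (the in-person interview wins within each department; the video interview wins overall), so the answer turns on the causal role of department.
Department satisfies the back-door criterion: it is not a descendant of the interview format, and it blocks the spurious path from interview format to outcome. Adjusting for it (i.e., using the within-department rates) gives the causal effect.
Within each level — Law: 83.3% vs 62.3%; History: 23.0% vs 12.5% — the in-person interview is higher every time.

the in-person interview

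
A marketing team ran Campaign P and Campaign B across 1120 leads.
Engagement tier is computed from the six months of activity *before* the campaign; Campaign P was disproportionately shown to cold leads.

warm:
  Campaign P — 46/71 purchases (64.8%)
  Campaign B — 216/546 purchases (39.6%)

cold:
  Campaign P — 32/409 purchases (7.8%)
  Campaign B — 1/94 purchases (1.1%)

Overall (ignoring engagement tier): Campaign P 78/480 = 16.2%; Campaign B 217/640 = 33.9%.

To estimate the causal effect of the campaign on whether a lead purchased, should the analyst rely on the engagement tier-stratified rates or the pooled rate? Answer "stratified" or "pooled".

stratified

Engagement tier satisfies the back-door criterion: it is not a descendant of the campaign, and it blocks the spurious path from campaign to outcome. Adjusting for it (i.e., using the within-engagement tier rates) gives the causal effect.
Within each level — warm: 64.8% vs 39.6%; cold: 7.8% vs 1.1% — Campaign P is higher every time.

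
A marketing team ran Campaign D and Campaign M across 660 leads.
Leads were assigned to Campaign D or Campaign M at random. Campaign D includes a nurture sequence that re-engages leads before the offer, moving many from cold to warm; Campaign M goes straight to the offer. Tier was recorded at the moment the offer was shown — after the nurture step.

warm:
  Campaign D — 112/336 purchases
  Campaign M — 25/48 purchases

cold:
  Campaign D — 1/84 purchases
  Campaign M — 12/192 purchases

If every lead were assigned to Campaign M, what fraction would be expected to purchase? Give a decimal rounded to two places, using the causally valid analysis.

0.15

Engagement tier here is a post-treatment variable shaped by the campaign; conditioning on it would introduce bias rather than remove it. The overall comparison is the causal one.
So P(outcome | do(Campaign M)) is just the pooled rate for Campaign M: 37/240 = 0.154.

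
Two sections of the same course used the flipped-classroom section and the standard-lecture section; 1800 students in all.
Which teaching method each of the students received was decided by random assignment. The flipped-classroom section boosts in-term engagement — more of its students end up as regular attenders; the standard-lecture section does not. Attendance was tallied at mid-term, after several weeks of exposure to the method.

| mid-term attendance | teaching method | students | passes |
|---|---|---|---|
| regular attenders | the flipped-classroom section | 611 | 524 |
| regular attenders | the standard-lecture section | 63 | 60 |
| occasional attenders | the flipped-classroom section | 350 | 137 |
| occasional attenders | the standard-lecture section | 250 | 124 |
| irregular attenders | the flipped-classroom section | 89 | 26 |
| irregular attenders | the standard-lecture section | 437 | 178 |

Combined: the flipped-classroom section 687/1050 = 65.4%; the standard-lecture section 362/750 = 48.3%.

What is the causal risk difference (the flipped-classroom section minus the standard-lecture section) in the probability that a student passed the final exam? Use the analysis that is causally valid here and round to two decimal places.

+0.17

Stratifying would compare teaching methods among students the teaching methods themselves sorted into mid-term attendance groups — a form of selection on an intermediate. The unconditioned pooled rates give the total causal effect.
The causal difference is the pooled difference: 0.654 − 0.483 = +0.172.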